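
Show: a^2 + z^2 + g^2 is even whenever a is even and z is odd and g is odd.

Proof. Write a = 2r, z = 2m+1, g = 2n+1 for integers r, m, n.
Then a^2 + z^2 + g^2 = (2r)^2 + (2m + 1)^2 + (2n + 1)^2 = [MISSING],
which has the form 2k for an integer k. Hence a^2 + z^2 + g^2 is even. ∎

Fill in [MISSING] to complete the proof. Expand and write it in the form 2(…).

(2r)^2 + (2m + 1)^2 + (2n + 1)^2 = 4m^2 + 4m + 4n^2 + 4n + 4r^2 + 2
= 2(2m^2 + 2m + 2n^2 + 2n + 2r^2 + 1).
Since 2m^2 + 2m + 2n^2 + 2n + 2r^2 + 1 is an integer, the sum of squares is of the form 2k for an integer k.

2(2m^2 + 2m + 2n^2 + 2n + 2r^2 + 1)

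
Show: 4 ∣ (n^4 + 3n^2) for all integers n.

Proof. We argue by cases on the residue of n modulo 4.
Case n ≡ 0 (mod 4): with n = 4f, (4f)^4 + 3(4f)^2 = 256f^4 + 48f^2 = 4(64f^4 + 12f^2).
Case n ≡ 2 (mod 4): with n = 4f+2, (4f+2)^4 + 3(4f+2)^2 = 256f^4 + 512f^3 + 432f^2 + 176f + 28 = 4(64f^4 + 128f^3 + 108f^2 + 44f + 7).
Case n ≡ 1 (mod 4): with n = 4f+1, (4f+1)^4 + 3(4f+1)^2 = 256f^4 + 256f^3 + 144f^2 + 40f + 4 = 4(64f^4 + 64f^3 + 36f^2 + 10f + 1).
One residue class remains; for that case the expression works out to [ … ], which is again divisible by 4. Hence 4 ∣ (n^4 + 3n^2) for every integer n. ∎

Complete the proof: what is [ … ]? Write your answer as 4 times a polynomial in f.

The residues treated are {0, 2, 1}, so the missing case is n ≡ 3 (mod 4); write n = 4f+3.
Then (4f+3)^4 + 3(4f+3)^2 = 256f^4 + 768f^3 + 912f^2 + 504f + 108 = 4(64f^4 + 192f^3 + 228f^2 + 126f + 27).

4(64f^4 + 192f^3 + 228f^2 + 126f + 27)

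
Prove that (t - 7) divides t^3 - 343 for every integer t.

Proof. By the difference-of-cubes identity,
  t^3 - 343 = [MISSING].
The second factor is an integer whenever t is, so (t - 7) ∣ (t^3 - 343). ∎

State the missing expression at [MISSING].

(t - 7)(t^2 + 7t + 49)

a^3 - b^3 = (a - b)(a^2 + ab + b^2). With a = t, b = 7:
t^3 - 343 = (t - 7)(t^2 + 7t + 49).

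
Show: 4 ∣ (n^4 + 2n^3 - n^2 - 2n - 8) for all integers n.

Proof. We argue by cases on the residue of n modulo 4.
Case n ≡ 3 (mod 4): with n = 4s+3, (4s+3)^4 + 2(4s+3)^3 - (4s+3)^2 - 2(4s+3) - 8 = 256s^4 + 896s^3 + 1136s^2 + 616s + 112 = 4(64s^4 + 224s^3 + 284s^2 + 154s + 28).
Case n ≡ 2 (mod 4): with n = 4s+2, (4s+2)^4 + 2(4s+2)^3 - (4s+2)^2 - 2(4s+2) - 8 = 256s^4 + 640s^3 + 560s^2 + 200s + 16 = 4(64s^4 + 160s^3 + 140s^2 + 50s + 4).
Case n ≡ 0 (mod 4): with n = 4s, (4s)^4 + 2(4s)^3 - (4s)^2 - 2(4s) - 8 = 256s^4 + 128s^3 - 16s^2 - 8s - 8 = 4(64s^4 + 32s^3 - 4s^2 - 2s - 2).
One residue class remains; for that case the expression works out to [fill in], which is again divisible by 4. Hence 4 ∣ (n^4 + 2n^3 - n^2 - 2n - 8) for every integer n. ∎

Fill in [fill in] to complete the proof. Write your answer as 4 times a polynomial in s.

The residues treated are {3, 2, 0}, so the missing case is n ≡ 1 (mod 4); write n = 4s+1.
Then (4s+1)^4 + 2(4s+1)^3 - (4s+1)^2 - 2(4s+1) - 8 = 256s^4 + 384s^3 + 176s^2 + 24s - 8 = 4(64s^4 + 96s^3 + 44s^2 + 6s - 2).

4(64s^4 + 96s^3 + 44s^2 + 6s - 2)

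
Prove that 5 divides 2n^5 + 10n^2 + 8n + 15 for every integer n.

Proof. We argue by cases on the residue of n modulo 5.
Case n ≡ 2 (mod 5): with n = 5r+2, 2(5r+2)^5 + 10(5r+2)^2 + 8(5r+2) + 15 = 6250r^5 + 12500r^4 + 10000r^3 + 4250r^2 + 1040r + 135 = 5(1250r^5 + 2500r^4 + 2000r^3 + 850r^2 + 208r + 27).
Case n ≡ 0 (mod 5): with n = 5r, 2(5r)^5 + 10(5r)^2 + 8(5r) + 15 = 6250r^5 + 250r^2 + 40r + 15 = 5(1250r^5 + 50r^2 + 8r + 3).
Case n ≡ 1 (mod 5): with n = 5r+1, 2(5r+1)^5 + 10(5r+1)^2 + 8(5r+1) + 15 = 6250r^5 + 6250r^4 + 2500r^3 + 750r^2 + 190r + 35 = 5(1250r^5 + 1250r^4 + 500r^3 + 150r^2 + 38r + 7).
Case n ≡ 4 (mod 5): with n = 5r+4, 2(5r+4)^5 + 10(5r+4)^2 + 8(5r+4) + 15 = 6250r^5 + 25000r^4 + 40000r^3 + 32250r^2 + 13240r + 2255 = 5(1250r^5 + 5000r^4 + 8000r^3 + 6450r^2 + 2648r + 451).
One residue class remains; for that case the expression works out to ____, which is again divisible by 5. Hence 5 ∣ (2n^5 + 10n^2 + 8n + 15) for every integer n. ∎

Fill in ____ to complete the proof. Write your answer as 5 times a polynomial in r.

5(1250r^5 + 3750r^4 + 4500r^3 + 2750r^2 + 878r + 123)

The residues treated are {2, 0, 1, 4}, so the missing case is n ≡ 3 (mod 5); write n = 5r+3.
Then 2(5r+3)^5 + 10(5r+3)^2 + 8(5r+3) + 15 = 6250r^5 + 18750r^4 + 22500r^3 + 13750r^2 + 4390r + 615 = 5(1250r^5 + 3750r^4 + 4500r^3 + 2750r^2 + 878r + 123).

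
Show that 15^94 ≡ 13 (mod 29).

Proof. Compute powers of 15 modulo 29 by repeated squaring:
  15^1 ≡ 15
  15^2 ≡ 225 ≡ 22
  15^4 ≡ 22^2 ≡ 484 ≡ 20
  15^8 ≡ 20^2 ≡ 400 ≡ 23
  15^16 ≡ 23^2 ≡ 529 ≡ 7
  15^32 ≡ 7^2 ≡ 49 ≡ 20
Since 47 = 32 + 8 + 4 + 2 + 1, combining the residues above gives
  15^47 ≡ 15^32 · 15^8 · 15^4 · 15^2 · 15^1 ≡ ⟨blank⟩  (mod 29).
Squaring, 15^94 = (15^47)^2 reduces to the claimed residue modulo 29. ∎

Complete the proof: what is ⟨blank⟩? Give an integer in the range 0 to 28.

Multiply the listed residues: 20 · 23 · 20 · 22 · 15 = 460 → 9200 → 202400 → 3036000.
Reducing modulo 29: 3036000 = 104689·29 + 19, so 15^47 ≡ 19.

19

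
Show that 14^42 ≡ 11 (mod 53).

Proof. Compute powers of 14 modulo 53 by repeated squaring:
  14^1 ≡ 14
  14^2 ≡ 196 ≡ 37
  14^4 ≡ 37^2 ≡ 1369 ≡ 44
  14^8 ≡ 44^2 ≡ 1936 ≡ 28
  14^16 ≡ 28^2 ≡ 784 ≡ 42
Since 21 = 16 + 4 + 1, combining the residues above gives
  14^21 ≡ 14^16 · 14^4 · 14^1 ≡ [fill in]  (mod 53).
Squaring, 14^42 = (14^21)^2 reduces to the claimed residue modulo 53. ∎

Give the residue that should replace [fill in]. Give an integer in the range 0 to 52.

8

14^16 · 14^4 · 14^1 ≡ 42 · 44 · 14 = 25872.
25872 mod 53 = 8, so 14^21 ≡ 8 (mod 53).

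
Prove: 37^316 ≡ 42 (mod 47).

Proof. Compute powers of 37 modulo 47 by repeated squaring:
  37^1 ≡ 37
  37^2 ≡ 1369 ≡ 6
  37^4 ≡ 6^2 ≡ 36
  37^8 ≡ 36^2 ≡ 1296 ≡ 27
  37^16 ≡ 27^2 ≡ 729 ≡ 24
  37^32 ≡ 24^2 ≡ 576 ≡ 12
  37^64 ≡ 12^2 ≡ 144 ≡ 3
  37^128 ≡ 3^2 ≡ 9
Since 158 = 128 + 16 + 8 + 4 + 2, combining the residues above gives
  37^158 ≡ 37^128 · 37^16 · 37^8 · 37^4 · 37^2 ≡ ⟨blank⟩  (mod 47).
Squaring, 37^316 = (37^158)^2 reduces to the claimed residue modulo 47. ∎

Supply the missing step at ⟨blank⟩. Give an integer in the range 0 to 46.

Multiply the listed residues: 9 · 24 · 27 · 36 · 6 = 216 → 5832 → 209952 → 1259712.
Reducing modulo 47: 1259712 = 26802·47 + 18, so 37^158 ≡ 18.

18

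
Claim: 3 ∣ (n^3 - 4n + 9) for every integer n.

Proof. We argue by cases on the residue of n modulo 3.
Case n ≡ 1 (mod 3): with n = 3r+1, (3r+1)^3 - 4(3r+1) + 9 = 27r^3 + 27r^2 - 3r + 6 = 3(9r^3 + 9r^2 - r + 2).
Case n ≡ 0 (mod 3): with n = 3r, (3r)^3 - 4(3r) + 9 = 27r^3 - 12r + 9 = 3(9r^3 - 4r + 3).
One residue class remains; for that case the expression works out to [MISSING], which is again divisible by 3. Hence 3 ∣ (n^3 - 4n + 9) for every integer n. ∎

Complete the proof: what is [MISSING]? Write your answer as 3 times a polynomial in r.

Only n ≡ 2 (mod 3) is unaccounted for. Put n = 3r+2:
(3r+2)^3 - 4(3r+2) + 9 expands to 27r^3 + 54r^2 + 24r + 9,
and factoring out 3 leaves 3(9r^3 + 18r^2 + 8r + 3).

3(9r^3 + 18r^2 + 8r + 3)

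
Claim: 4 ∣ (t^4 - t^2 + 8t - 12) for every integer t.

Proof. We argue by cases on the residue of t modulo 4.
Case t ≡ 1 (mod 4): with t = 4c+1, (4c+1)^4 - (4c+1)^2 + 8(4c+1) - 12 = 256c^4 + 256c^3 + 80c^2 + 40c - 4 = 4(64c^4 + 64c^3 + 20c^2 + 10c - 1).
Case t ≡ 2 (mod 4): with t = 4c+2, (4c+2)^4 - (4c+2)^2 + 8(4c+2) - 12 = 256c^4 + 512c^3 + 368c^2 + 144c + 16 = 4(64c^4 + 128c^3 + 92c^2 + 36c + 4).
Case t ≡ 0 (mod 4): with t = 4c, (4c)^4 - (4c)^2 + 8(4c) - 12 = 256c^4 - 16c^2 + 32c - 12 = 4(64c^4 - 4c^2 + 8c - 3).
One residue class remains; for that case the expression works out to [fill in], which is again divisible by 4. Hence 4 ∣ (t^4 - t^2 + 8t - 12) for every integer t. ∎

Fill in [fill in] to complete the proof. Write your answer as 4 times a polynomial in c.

Only t ≡ 3 (mod 4) is unaccounted for. Put t = 4c+3:
(4c+3)^4 - (4c+3)^2 + 8(4c+3) - 12 expands to 256c^4 + 768c^3 + 848c^2 + 440c + 84,
and factoring out 4 leaves 4(64c^4 + 192c^3 + 212c^2 + 110c + 21).

4(64c^4 + 192c^3 + 212c^2 + 110c + 21)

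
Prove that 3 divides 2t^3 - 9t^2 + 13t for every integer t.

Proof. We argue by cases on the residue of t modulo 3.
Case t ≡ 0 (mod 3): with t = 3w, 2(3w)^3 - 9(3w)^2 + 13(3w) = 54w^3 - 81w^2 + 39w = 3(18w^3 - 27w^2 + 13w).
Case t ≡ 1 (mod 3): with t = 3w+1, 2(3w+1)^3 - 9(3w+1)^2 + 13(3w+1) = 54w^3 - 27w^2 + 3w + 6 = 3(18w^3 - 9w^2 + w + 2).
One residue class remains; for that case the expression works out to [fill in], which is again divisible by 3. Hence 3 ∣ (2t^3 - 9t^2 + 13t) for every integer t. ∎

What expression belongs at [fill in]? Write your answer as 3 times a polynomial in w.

3(18w^3 + 9w^2 + w + 2)

Only t ≡ 2 (mod 3) is unaccounted for. Put t = 3w+2:
2(3w+2)^3 - 9(3w+2)^2 + 13(3w+2) expands to 54w^3 + 27w^2 + 3w + 6,
and factoring out 3 leaves 3(18w^3 + 9w^2 + w + 2).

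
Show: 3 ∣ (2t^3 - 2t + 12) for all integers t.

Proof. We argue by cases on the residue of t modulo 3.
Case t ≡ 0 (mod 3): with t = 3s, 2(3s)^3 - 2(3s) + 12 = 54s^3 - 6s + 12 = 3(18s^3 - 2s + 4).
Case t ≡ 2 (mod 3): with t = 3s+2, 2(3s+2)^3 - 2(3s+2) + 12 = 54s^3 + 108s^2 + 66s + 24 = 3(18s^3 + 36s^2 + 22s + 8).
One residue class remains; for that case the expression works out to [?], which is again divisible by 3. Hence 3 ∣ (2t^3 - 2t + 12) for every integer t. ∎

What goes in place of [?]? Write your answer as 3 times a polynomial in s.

The residues treated are {0, 2}, so the missing case is t ≡ 1 (mod 3); write t = 3s+1.
Then 2(3s+1)^3 - 2(3s+1) + 12 = 54s^3 + 54s^2 + 12s + 12 = 3(18s^3 + 18s^2 + 4s + 4).

3(18s^3 + 18s^2 + 4s + 4)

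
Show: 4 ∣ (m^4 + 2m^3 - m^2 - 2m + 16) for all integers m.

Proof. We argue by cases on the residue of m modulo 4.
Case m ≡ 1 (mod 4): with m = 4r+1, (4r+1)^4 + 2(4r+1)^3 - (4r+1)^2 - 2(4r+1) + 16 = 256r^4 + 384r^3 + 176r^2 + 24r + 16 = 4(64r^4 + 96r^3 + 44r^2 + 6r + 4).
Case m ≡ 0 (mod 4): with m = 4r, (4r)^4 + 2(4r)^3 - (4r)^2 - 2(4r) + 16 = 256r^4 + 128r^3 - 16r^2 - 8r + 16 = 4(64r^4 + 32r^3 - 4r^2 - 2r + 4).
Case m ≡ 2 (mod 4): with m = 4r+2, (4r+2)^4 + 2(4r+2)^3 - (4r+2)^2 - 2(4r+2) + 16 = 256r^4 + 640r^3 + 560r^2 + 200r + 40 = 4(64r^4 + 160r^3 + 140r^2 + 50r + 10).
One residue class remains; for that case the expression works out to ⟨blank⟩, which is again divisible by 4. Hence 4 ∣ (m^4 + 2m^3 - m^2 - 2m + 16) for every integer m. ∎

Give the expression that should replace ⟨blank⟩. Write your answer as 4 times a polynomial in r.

4(64r^4 + 224r^3 + 284r^2 + 154r + 34)

Only m ≡ 3 (mod 4) is unaccounted for. Put m = 4r+3:
(4r+3)^4 + 2(4r+3)^3 - (4r+3)^2 - 2(4r+3) + 16 expands to 256r^4 + 896r^3 + 1136r^2 + 616r + 136,
and factoring out 4 leaves 4(64r^4 + 224r^3 + 284r^2 + 154r + 34).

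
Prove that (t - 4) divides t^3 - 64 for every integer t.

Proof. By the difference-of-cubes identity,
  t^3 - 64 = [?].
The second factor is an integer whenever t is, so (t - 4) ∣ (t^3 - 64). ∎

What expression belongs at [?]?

(t - 4)(t^2 + 4t + 16)

Polynomial division of t^3 - 64 by t - 4 leaves remainder 0 and quotient t^2 + 4t + 16.
Hence t^3 - 64 = (t - 4)(t^2 + 4t + 16).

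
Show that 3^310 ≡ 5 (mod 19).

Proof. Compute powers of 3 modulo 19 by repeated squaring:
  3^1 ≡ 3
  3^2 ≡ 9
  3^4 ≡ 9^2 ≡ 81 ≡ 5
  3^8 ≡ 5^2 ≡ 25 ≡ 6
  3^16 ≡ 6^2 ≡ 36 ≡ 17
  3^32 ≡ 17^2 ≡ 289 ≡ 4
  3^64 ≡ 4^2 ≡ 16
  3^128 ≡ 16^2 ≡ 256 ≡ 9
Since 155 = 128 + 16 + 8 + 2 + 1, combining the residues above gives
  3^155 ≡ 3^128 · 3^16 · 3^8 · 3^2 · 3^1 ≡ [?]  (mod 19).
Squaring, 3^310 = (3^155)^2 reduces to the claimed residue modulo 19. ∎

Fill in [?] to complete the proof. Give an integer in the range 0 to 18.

10

3^128 · 3^16 · 3^8 · 3^2 · 3^1 ≡ 9 · 17 · 6 · 9 · 3 = 24786.
24786 mod 19 = 10, so 3^155 ≡ 10 (mod 19).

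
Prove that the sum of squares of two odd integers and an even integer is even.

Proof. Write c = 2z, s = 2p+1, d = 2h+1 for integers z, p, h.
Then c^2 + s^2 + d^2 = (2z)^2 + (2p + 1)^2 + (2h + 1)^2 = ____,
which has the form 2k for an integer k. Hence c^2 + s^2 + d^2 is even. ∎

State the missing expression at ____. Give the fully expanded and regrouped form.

Expanding: (2z)^2 + (2p + 1)^2 + (2h + 1)^2 = 4h^2 + 4h + 4p^2 + 4p + 4z^2 + 2.
Every term is even; pulling out the factor of 2 gives 2(2h^2 + 2h + 2p^2 + 2p + 2z^2 + 1).

2(2h^2 + 2h + 2p^2 + 2p + 2z^2 + 1)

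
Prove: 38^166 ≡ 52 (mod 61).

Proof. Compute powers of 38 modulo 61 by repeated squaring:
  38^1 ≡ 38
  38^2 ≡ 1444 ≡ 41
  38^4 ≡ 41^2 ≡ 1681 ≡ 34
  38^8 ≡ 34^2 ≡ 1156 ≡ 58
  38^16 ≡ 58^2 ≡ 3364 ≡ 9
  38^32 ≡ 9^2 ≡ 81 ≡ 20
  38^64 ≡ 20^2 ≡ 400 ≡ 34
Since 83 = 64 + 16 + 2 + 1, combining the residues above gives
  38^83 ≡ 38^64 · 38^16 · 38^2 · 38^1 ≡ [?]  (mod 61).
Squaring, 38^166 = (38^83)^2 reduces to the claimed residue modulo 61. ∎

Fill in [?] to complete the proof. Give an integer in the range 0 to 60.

33

Multiply the listed residues: 34 · 9 · 41 · 38 = 306 → 12546 → 476748.
Reducing modulo 61: 476748 = 7815·61 + 33, so 38^83 ≡ 33.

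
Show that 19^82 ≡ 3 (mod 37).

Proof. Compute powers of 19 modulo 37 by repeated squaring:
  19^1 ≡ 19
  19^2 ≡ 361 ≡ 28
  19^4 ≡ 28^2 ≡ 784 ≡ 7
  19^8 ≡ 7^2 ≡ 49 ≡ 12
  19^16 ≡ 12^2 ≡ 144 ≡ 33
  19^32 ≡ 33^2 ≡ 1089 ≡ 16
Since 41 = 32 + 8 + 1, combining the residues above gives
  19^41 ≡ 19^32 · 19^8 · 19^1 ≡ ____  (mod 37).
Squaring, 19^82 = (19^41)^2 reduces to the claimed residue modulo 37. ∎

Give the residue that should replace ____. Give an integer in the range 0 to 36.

Multiply the listed residues: 16 · 12 · 19 = 192 → 3648.
Reducing modulo 37: 3648 = 98·37 + 22, so 19^41 ≡ 22.

22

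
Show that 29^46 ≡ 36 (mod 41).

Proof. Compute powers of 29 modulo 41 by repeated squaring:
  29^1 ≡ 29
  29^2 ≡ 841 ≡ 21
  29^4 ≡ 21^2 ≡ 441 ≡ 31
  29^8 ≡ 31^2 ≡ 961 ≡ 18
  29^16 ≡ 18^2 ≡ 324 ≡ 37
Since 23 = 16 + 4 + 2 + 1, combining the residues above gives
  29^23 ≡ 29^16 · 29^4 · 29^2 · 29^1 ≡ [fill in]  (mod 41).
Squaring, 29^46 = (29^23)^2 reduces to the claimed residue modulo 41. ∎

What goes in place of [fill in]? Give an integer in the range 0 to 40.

29^16 · 29^4 · 29^2 · 29^1 ≡ 37 · 31 · 21 · 29 = 698523.
698523 mod 41 = 6, so 29^23 ≡ 6 (mod 41).

6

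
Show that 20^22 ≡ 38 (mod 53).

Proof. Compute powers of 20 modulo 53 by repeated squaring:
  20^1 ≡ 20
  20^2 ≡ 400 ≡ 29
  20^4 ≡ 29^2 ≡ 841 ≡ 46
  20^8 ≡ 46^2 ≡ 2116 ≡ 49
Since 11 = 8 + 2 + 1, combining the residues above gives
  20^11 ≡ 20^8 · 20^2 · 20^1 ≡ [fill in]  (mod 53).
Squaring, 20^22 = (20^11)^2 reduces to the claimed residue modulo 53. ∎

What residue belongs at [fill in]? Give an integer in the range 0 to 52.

12

Multiply the listed residues: 49 · 29 · 20 = 1421 → 28420.
Reducing modulo 53: 28420 = 536·53 + 12, so 20^11 ≡ 12.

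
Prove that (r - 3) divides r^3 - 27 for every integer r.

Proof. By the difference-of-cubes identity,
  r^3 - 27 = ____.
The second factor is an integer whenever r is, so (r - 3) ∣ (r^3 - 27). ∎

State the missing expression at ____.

(r - 3)(r^2 + 3r + 9)

a^3 - b^3 = (a - b)(a^2 + ab + b^2). With a = r, b = 3:
r^3 - 27 = (r - 3)(r^2 + 3r + 9).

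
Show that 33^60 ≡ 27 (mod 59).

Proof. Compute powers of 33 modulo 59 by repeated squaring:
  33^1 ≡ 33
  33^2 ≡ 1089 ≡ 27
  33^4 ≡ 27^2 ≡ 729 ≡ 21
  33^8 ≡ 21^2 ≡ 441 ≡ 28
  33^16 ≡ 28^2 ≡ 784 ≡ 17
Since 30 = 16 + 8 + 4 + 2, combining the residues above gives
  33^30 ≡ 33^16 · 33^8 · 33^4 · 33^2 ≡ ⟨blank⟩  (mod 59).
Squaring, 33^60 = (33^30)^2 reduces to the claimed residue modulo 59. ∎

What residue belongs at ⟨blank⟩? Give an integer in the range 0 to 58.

26

Multiply the listed residues: 17 · 28 · 21 · 27 = 476 → 9996 → 269892.
Reducing modulo 59: 269892 = 4574·59 + 26, so 33^30 ≡ 26.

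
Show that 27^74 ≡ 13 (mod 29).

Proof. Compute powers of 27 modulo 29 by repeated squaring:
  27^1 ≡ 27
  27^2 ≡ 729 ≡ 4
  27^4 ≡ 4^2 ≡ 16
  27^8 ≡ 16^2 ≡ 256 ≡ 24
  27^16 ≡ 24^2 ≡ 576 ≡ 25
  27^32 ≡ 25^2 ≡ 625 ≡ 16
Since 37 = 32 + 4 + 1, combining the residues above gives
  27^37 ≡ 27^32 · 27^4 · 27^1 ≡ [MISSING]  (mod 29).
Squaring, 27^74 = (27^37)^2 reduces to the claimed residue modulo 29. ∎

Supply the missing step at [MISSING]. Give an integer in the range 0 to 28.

10

27^32 · 27^4 · 27^1 ≡ 16 · 16 · 27 = 6912.
6912 mod 29 = 10, so 27^37 ≡ 10 (mod 29).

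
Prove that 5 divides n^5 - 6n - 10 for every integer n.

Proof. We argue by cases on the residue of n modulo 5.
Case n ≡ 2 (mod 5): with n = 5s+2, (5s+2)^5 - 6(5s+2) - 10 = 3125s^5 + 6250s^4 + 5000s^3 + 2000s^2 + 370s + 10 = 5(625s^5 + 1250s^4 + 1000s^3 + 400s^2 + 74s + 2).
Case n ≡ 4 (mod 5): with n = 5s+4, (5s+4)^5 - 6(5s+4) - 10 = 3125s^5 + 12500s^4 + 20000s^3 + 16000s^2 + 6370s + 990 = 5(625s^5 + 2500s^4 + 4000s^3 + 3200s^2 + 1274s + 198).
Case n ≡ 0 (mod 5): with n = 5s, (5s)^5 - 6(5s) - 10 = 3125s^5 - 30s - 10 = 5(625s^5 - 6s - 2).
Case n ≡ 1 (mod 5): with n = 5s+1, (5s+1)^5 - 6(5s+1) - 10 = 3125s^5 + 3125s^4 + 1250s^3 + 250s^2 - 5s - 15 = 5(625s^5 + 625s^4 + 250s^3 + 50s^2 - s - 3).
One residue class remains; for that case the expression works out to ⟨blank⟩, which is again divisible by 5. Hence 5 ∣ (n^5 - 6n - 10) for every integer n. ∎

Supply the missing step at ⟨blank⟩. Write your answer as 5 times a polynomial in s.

The residues treated are {2, 4, 0, 1}, so the missing case is n ≡ 3 (mod 5); write n = 5s+3.
Then (5s+3)^5 - 6(5s+3) - 10 = 3125s^5 + 9375s^4 + 11250s^3 + 6750s^2 + 1995s + 215 = 5(625s^5 + 1875s^4 + 2250s^3 + 1350s^2 + 399s + 43).

5(625s^5 + 1875s^4 + 2250s^3 + 1350s^2 + 399s + 43)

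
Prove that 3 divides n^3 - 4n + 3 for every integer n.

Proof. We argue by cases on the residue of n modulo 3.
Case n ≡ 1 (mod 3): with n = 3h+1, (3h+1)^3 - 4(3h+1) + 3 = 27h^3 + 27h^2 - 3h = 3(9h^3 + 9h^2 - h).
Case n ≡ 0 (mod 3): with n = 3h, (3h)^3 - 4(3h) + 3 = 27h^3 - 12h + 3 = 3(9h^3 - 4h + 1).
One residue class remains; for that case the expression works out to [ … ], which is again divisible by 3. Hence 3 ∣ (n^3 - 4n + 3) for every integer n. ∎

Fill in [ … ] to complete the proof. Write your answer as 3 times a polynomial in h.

Only n ≡ 2 (mod 3) is unaccounted for. Put n = 3h+2:
(3h+2)^3 - 4(3h+2) + 3 expands to 27h^3 + 54h^2 + 24h + 3,
and factoring out 3 leaves 3(9h^3 + 18h^2 + 8h + 1).

3(9h^3 + 18h^2 + 8h + 1)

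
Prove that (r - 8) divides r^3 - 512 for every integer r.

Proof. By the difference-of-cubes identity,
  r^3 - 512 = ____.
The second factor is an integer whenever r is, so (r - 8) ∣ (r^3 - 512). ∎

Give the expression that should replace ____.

(r - 8)(r^2 + 8r + 64)

a^3 - b^3 = (a - b)(a^2 + ab + b^2). With a = r, b = 8:
r^3 - 512 = (r - 8)(r^2 + 8r + 64).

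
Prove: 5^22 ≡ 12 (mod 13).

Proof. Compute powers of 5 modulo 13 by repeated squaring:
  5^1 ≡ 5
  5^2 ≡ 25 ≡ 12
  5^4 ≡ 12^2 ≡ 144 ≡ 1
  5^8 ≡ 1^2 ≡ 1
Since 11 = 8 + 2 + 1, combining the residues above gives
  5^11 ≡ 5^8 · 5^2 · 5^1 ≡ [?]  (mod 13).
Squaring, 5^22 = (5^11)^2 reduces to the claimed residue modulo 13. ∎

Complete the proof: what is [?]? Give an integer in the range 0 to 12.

Multiply the listed residues: 1 · 12 · 5 = 12 → 60.
Reducing modulo 13: 60 = 4·13 + 8, so 5^11 ≡ 8.

8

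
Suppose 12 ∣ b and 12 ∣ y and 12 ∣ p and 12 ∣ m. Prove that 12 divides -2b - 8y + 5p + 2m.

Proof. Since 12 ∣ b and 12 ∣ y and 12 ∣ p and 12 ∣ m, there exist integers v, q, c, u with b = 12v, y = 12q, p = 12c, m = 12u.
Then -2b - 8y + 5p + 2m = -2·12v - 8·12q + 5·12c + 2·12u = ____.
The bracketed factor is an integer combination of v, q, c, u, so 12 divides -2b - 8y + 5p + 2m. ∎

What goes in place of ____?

12(5c - 8q + 2u - 2v)

Pull the common 12 out of every term: -2·12v - 8·12q + 5·12c + 2·12u = 12(5c - 8q + 2u - 2v).
5c - 8q + 2u - 2v is an integer, which exhibits the divisibility.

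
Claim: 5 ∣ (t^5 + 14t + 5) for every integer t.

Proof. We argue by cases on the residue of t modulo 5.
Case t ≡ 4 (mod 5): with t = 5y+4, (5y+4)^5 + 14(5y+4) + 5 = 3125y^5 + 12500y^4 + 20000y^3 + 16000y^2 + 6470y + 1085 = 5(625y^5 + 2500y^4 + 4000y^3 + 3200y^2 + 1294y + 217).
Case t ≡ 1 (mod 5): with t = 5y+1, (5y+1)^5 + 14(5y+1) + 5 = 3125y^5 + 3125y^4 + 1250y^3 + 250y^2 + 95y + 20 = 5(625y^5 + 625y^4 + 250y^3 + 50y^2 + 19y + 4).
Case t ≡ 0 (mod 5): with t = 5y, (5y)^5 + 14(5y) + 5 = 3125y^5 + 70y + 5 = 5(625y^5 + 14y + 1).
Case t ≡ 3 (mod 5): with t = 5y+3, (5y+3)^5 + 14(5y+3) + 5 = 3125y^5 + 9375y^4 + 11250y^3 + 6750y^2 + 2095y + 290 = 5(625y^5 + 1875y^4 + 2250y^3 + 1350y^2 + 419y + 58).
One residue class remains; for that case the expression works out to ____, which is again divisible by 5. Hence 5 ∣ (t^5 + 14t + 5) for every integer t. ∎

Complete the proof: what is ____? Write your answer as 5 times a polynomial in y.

5(625y^5 + 1250y^4 + 1000y^3 + 400y^2 + 94y + 13)

Only t ≡ 2 (mod 5) is unaccounted for. Put t = 5y+2:
(5y+2)^5 + 14(5y+2) + 5 expands to 3125y^5 + 6250y^4 + 5000y^3 + 2000y^2 + 470y + 65,
and factoring out 5 leaves 5(625y^5 + 1250y^4 + 1000y^3 + 400y^2 + 94y + 13).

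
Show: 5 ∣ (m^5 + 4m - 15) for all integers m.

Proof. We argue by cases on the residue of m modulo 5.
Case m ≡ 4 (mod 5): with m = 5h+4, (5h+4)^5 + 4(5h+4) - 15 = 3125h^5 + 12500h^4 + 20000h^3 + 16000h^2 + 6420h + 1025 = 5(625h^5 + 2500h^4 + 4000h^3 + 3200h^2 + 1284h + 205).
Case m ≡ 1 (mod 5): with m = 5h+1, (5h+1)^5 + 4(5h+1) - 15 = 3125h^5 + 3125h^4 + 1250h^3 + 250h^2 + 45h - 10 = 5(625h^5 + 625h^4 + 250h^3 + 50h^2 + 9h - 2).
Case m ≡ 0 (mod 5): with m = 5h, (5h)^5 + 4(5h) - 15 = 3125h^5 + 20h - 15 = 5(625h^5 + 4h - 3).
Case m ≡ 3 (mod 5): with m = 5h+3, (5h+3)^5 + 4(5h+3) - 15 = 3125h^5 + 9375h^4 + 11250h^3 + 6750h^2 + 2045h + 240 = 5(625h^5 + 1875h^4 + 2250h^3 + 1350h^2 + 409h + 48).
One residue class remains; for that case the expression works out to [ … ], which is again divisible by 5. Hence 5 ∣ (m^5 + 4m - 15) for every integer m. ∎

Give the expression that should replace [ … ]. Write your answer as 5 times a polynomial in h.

The residues treated are {4, 1, 0, 3}, so the missing case is m ≡ 2 (mod 5); write m = 5h+2.
Then (5h+2)^5 + 4(5h+2) - 15 = 3125h^5 + 6250h^4 + 5000h^3 + 2000h^2 + 420h + 25 = 5(625h^5 + 1250h^4 + 1000h^3 + 400h^2 + 84h + 5).

5(625h^5 + 1250h^4 + 1000h^3 + 400h^2 + 84h + 5)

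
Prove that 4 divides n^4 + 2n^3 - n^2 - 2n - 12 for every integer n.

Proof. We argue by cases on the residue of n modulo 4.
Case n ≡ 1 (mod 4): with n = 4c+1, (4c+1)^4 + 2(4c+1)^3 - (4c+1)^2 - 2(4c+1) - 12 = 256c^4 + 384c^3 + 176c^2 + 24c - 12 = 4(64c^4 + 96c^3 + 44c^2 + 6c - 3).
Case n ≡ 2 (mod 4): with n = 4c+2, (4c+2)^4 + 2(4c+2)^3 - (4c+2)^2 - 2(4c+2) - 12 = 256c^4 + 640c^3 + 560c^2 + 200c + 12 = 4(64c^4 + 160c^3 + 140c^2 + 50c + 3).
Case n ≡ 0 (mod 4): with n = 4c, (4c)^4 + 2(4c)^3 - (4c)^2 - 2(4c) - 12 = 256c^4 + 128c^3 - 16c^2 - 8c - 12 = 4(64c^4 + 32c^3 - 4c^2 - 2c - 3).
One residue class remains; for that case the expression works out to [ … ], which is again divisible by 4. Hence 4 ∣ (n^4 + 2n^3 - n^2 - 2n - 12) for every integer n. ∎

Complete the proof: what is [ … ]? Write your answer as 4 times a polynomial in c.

4(64c^4 + 224c^3 + 284c^2 + 154c + 27)

The residues treated are {1, 2, 0}, so the missing case is n ≡ 3 (mod 4); write n = 4c+3.
Then (4c+3)^4 + 2(4c+3)^3 - (4c+3)^2 - 2(4c+3) - 12 = 256c^4 + 896c^3 + 1136c^2 + 616c + 108 = 4(64c^4 + 224c^3 + 284c^2 + 154c + 27).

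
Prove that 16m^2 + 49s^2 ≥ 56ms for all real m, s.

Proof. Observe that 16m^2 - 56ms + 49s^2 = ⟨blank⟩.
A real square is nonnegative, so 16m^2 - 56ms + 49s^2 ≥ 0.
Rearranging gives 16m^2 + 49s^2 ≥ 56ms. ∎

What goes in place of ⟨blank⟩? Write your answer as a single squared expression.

16m^2 - 56ms + 49s^2 is a perfect-square trinomial: the outer terms are (4m)^2 and (7s)^2, and the cross term is -2·4m·7s.
So 16m^2 - 56ms + 49s^2 = (4m - 7s)^2 ≥ 0.

(4m - 7s)^2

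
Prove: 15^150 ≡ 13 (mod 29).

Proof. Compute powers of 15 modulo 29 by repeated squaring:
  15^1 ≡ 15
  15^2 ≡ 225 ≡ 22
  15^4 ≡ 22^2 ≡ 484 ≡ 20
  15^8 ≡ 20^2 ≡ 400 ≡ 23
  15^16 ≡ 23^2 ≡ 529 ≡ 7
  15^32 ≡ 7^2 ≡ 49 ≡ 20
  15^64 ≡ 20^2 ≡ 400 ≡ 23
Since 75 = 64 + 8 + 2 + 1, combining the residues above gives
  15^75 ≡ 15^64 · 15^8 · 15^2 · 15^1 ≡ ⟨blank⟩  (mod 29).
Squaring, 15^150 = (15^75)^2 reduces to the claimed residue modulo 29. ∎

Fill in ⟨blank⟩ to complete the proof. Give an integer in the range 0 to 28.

19

Multiply the listed residues: 23 · 23 · 22 · 15 = 529 → 11638 → 174570.
Reducing modulo 29: 174570 = 6019·29 + 19, so 15^75 ≡ 19.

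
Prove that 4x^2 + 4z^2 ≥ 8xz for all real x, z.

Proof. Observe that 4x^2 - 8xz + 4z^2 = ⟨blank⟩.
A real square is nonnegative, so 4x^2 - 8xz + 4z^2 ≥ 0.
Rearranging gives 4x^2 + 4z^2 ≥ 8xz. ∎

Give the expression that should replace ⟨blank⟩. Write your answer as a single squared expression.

(2x - 2z)^2

The leading and trailing coefficients are 2^2 and 2^2, and 8 = 2·2·2, so the trinomial is (2x - 2z)^2.
Hence 4x^2 - 8xz + 4z^2 ≥ 0.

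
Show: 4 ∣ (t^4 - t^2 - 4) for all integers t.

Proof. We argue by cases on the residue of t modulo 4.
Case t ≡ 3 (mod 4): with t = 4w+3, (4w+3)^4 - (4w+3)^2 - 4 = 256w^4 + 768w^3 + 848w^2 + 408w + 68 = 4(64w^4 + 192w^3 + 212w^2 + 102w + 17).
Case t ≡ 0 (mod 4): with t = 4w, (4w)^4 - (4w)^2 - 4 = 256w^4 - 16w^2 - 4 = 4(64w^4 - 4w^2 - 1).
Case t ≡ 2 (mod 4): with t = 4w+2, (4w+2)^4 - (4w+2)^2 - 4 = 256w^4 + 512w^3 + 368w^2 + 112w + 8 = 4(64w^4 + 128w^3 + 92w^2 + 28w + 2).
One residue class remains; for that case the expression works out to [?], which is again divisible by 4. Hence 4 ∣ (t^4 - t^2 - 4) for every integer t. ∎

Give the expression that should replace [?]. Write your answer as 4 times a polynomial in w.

4(64w^4 + 64w^3 + 20w^2 + 2w - 1)

The residues treated are {3, 0, 2}, so the missing case is t ≡ 1 (mod 4); write t = 4w+1.
Then (4w+1)^4 - (4w+1)^2 - 4 = 256w^4 + 256w^3 + 80w^2 + 8w - 4 = 4(64w^4 + 64w^3 + 20w^2 + 2w - 1).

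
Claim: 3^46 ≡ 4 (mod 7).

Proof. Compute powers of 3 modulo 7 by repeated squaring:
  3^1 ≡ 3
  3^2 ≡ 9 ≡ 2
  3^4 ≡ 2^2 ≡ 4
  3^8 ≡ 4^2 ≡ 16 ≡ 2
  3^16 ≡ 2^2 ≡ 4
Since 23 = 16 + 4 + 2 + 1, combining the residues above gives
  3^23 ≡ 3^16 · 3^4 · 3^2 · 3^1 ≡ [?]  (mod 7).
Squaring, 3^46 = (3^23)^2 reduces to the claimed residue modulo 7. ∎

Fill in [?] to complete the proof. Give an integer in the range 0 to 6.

5

Multiply the listed residues: 4 · 4 · 2 · 3 = 16 → 32 → 96.
Reducing modulo 7: 96 = 13·7 + 5, so 3^23 ≡ 5.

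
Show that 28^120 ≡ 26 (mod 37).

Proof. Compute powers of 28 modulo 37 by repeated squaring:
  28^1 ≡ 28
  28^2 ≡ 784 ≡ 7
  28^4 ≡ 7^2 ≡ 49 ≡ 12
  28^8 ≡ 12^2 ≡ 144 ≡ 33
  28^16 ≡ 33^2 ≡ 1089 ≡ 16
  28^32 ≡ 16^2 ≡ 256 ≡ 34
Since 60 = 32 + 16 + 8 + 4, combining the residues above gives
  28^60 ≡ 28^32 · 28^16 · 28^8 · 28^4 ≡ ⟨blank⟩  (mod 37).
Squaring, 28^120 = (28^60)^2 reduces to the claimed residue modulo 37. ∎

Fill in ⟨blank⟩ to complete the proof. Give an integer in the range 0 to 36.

10

Multiply the listed residues: 34 · 16 · 33 · 12 = 544 → 17952 → 215424.
Reducing modulo 37: 215424 = 5822·37 + 10, so 28^60 ≡ 10.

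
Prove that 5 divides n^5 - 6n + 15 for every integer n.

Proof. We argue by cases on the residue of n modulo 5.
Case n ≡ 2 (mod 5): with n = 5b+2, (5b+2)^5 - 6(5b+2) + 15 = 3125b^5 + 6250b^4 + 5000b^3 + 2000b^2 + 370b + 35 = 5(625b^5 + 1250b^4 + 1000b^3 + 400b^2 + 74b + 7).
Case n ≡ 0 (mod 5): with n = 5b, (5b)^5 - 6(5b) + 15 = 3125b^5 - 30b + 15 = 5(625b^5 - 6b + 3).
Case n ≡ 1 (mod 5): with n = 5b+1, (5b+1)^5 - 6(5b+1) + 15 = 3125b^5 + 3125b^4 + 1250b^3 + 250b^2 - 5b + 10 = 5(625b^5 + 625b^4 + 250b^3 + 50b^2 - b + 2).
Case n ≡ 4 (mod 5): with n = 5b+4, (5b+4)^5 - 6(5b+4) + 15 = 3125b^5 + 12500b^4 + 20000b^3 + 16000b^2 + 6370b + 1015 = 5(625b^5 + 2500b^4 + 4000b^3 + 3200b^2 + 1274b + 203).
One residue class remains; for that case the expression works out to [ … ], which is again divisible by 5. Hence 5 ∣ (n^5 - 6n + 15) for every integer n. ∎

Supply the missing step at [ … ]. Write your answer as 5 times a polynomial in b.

The residues treated are {2, 0, 1, 4}, so the missing case is n ≡ 3 (mod 5); write n = 5b+3.
Then (5b+3)^5 - 6(5b+3) + 15 = 3125b^5 + 9375b^4 + 11250b^3 + 6750b^2 + 1995b + 240 = 5(625b^5 + 1875b^4 + 2250b^3 + 1350b^2 + 399b + 48).

5(625b^5 + 1875b^4 + 2250b^3 + 1350b^2 + 399b + 48)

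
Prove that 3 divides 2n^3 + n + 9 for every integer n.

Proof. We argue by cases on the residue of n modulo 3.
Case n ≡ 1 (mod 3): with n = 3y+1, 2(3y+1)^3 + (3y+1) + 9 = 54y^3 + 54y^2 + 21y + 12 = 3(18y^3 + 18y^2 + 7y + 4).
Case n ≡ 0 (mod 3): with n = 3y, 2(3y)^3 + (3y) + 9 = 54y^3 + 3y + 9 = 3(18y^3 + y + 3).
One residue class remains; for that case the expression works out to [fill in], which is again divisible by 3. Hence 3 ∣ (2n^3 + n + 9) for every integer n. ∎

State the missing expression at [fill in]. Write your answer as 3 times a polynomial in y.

The residues treated are {1, 0}, so the missing case is n ≡ 2 (mod 3); write n = 3y+2.
Then 2(3y+2)^3 + (3y+2) + 9 = 54y^3 + 108y^2 + 75y + 27 = 3(18y^3 + 36y^2 + 25y + 9).

3(18y^3 + 36y^2 + 25y + 9)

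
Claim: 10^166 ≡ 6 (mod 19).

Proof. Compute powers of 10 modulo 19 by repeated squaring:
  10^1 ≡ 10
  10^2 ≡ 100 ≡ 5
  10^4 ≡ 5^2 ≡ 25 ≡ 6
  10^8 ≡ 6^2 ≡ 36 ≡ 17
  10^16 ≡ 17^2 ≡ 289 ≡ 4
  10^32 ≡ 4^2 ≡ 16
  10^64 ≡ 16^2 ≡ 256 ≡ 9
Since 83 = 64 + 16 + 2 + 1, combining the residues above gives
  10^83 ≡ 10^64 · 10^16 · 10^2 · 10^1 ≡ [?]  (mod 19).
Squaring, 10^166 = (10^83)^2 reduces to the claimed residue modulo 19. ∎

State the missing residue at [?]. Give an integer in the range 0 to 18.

14

Multiply the listed residues: 9 · 4 · 5 · 10 = 36 → 180 → 1800.
Reducing modulo 19: 1800 = 94·19 + 14, so 10^83 ≡ 14.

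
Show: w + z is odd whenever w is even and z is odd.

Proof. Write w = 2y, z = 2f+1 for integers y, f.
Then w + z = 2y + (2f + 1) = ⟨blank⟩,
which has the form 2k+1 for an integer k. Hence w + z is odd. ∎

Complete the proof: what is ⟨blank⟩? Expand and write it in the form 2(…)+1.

2y + (2f + 1) = 2f + 2y + 1
= 2(f + y) + 1.
Since f + y is an integer, the sum is of the form 2k+1 for an integer k.

2(f + y) + 1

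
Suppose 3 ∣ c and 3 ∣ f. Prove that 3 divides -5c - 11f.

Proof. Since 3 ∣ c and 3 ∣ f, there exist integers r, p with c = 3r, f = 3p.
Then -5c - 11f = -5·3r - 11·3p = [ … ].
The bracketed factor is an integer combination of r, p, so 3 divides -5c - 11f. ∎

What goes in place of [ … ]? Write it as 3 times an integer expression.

Pull the common 3 out of every term: -5·3r - 11·3p = 3(-11p - 5r).
-11p - 5r is an integer, which exhibits the divisibility.

3(-11p - 5r)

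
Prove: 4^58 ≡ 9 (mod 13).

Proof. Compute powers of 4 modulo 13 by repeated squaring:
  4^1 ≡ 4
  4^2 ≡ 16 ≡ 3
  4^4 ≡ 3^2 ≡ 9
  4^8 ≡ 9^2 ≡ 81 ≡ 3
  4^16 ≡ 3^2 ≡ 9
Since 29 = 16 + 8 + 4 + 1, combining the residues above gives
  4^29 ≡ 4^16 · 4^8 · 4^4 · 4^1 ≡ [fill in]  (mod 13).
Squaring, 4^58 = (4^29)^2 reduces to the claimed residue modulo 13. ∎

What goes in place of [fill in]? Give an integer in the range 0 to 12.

4^16 · 4^8 · 4^4 · 4^1 ≡ 9 · 3 · 9 · 4 = 972.
972 mod 13 = 10, so 4^29 ≡ 10 (mod 13).

10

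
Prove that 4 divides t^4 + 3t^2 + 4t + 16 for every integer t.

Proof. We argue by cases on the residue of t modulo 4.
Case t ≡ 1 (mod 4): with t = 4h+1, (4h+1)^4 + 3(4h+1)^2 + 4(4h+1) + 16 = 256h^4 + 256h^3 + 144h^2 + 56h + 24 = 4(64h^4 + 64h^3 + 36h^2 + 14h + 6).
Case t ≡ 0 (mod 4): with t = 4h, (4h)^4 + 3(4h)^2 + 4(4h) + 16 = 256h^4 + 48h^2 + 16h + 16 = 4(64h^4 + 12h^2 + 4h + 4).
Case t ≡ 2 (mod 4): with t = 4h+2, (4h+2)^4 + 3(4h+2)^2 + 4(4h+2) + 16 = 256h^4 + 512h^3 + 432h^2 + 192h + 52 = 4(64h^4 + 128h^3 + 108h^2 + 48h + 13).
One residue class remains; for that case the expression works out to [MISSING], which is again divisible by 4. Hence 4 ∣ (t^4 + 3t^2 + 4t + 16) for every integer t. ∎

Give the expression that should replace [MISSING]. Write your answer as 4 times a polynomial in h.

4(64h^4 + 192h^3 + 228h^2 + 130h + 34)

Only t ≡ 3 (mod 4) is unaccounted for. Put t = 4h+3:
(4h+3)^4 + 3(4h+3)^2 + 4(4h+3) + 16 expands to 256h^4 + 768h^3 + 912h^2 + 520h + 136,
and factoring out 4 leaves 4(64h^4 + 192h^3 + 228h^2 + 130h + 34).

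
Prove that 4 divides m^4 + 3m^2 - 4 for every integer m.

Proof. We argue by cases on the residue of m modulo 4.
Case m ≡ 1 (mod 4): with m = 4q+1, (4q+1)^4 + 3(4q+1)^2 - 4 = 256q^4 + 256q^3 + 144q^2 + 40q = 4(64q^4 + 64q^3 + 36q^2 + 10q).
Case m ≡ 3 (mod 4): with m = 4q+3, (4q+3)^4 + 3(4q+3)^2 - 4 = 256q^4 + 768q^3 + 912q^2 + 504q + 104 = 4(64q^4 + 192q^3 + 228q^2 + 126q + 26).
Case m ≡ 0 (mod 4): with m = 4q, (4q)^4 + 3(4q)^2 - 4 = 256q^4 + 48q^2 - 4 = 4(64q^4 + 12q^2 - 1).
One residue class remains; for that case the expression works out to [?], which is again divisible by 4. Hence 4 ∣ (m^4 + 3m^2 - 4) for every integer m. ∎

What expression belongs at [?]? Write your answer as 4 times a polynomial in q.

4(64q^4 + 128q^3 + 108q^2 + 44q + 6)

The residues treated are {1, 3, 0}, so the missing case is m ≡ 2 (mod 4); write m = 4q+2.
Then (4q+2)^4 + 3(4q+2)^2 - 4 = 256q^4 + 512q^3 + 432q^2 + 176q + 24 = 4(64q^4 + 128q^3 + 108q^2 + 44q + 6).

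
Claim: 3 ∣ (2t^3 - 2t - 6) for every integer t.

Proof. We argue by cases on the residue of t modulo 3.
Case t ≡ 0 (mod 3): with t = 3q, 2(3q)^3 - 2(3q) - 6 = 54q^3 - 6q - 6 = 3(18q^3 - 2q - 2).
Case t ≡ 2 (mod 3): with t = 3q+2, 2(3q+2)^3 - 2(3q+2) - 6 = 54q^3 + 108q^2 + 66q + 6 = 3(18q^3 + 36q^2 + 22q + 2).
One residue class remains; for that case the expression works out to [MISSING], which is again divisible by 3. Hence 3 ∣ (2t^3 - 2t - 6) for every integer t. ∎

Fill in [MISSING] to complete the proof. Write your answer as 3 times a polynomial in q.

3(18q^3 + 18q^2 + 4q - 2)

Only t ≡ 1 (mod 3) is unaccounted for. Put t = 3q+1:
2(3q+1)^3 - 2(3q+1) - 6 expands to 54q^3 + 54q^2 + 12q - 6,
and factoring out 3 leaves 3(18q^3 + 18q^2 + 4q - 2).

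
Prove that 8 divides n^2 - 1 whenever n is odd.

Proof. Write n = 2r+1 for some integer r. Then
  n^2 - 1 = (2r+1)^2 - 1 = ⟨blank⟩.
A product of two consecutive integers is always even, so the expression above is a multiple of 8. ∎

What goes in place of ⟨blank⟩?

4r(r + 1)

(2r+1)^2 - 1 = 4r^2 + 4r + 1 - 1 = 4r^2 + 4r = 4r(r+1).
Since r and r+1 are consecutive, r(r+1) is even, and 4·(even) is a multiple of 8.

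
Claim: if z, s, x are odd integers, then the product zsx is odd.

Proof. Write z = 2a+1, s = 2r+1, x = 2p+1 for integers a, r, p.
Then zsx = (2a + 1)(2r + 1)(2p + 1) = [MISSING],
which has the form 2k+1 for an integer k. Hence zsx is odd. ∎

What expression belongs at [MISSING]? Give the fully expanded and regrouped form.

Expanding: (2a + 1)(2r + 1)(2p + 1) = 8apr + 4ap + 4ar + 2a + 4pr + 2p + 2r + 1.
Every term except the constant is even, so this is 2(4apr + 2ap + 2ar + a + 2pr + p + r) + 1,
and 4apr + 2ap + 2ar + a + 2pr + p + r ∈ ℤ gives the required form.

2(4apr + 2ap + 2ar + a + 2pr + p + r) + 1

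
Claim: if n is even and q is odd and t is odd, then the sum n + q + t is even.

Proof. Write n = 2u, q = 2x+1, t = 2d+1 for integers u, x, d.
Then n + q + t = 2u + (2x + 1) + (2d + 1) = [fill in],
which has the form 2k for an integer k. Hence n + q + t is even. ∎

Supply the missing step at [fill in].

2u + (2x + 1) + (2d + 1) = 2d + 2u + 2x + 2
= 2(d + u + x + 1).
Since d + u + x + 1 is an integer, the sum is of the form 2k for an integer k.

2(d + u + x + 1)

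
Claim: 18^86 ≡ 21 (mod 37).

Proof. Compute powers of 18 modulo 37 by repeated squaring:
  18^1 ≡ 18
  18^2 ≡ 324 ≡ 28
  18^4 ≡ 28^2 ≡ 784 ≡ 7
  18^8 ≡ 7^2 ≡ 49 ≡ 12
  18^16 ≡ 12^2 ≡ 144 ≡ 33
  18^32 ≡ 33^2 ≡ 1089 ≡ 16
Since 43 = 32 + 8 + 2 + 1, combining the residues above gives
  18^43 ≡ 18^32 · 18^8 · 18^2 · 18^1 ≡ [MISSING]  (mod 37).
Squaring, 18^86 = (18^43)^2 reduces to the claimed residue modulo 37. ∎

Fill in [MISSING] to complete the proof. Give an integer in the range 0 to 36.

Multiply the listed residues: 16 · 12 · 28 · 18 = 192 → 5376 → 96768.
Reducing modulo 37: 96768 = 2615·37 + 13, so 18^43 ≡ 13.

13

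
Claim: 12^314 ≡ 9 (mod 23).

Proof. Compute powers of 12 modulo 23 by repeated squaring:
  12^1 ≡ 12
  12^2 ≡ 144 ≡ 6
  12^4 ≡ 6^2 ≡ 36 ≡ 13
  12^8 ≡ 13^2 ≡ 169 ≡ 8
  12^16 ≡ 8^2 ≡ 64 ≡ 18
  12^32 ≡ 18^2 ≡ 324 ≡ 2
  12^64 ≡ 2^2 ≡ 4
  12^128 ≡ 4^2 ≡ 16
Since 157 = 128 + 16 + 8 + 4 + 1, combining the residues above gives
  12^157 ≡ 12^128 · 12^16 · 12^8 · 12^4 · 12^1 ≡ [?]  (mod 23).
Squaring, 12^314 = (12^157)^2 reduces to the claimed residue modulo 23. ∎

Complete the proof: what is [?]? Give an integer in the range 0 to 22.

3

Multiply the listed residues: 16 · 18 · 8 · 13 · 12 = 288 → 2304 → 29952 → 359424.
Reducing modulo 23: 359424 = 15627·23 + 3, so 12^157 ≡ 3.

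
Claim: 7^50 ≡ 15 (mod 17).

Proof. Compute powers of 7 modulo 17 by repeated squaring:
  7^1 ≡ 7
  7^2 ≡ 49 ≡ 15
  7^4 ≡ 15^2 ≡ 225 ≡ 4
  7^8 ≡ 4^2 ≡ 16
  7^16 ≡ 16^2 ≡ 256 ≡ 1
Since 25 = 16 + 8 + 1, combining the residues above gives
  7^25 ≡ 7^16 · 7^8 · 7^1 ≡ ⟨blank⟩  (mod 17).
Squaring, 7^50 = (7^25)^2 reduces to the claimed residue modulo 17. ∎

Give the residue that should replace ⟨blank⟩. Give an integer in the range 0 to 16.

10

7^16 · 7^8 · 7^1 ≡ 1 · 16 · 7 = 112.
112 mod 17 = 10, so 7^25 ≡ 10 (mod 17).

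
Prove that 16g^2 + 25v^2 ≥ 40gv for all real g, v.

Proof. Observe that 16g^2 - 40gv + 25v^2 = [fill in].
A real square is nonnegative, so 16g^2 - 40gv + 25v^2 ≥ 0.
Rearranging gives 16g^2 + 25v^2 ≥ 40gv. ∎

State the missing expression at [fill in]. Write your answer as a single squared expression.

(4g - 5v)^2

The leading and trailing coefficients are 4^2 and 5^2, and 40 = 2·4·5, so the trinomial is (4g - 5v)^2.
Hence 16g^2 - 40gv + 25v^2 ≥ 0.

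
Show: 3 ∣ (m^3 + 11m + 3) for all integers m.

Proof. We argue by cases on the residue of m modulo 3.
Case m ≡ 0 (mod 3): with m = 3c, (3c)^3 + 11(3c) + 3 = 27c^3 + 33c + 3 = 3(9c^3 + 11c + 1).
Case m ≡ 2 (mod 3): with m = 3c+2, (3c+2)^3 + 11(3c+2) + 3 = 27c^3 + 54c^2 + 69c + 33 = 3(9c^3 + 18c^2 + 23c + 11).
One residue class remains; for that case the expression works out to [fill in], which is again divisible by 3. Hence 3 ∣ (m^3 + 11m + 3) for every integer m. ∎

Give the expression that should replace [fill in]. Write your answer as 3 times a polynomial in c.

3(9c^3 + 9c^2 + 14c + 5)

Only m ≡ 1 (mod 3) is unaccounted for. Put m = 3c+1:
(3c+1)^3 + 11(3c+1) + 3 expands to 27c^3 + 27c^2 + 42c + 15,
and factoring out 3 leaves 3(9c^3 + 9c^2 + 14c + 5).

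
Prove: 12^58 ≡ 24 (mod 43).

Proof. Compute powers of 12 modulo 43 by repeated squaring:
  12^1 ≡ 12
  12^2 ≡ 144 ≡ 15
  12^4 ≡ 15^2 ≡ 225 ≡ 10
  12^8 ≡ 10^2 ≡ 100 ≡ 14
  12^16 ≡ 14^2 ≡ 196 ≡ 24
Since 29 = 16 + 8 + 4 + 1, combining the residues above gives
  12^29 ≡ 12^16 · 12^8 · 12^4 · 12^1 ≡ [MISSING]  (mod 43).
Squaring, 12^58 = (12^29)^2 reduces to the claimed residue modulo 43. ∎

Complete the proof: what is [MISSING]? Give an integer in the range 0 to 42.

29

12^16 · 12^8 · 12^4 · 12^1 ≡ 24 · 14 · 10 · 12 = 40320.
40320 mod 43 = 29, so 12^29 ≡ 29 (mod 43).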